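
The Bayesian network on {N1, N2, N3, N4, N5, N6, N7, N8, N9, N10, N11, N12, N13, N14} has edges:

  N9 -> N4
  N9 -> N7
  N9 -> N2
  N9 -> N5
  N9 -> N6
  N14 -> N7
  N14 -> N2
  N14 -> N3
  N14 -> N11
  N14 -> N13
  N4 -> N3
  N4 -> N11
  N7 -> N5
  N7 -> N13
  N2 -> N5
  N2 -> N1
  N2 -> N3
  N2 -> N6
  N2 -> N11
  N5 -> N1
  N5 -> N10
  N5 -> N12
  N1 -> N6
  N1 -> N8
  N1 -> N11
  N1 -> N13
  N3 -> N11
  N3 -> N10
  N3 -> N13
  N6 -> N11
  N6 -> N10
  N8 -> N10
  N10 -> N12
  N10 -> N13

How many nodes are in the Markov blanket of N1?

Recall MB(v) = parents ∪ children ∪ spouses, where spouses are the other parents of v's children.
Children of N1: N6, N8, N11, N13.
N1 has parents N2, N5.
Co-parents of N1 (other parents of its children):
  N6 also has parents N2, N9.
  N8 has no other parent.
  parents(N11) \ {N1} = {N2, N3, N4, N6, N14}.
  N13's other parents are N3, N7, N10, N14.
MB(N1) = {N2, N3, N4, N5, N6, N7, N8, N9, N10, N11, N13, N14}, which has 12 nodes.

12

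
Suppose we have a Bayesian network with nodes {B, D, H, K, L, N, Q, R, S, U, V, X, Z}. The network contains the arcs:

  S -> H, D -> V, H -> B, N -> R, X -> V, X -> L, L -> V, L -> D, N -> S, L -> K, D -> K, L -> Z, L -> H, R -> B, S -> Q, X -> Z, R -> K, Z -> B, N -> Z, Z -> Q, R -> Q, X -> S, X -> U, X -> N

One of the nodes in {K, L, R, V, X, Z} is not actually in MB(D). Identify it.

D's parents: L.
D's children: K, V.
Parents of each child, excluding D:
  K's other parents are L, R.
  V's other parents are L, X.
MB(D) = {K, L, R, V, X}.
Z is neither a parent, child, nor co-parent of D, so it does not belong.

Z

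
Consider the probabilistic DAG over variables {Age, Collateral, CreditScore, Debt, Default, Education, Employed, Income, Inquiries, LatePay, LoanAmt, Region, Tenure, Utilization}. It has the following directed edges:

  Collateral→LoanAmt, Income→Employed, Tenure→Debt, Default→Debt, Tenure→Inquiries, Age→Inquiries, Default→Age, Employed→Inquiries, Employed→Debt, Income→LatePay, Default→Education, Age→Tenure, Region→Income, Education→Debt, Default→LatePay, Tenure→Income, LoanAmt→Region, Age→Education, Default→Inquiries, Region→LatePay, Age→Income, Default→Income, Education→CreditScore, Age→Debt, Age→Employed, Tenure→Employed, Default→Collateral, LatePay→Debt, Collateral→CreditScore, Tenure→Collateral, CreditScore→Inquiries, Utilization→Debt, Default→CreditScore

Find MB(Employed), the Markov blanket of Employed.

{Age, CreditScore, Debt, Default, Education, Income, Inquiries, LatePay, Tenure, Utilization}

A node's Markov blanket = Pa ∪ Ch ∪ (parents of Ch other than the node itself).
Employed's parents: Age, Income, Tenure.
Employed's children: Debt, Inquiries.
Co-parents of Employed (other parents of its children):
  Debt also has parents Age, Default, Education, LatePay, Tenure, Utilization.
  parents(Inquiries) \ {Employed} = {Age, CreditScore, Default, Tenure}.
Taking the union gives {Age, CreditScore, Debt, Default, Education, Income, Inquiries, LatePay, Tenure, Utilization}.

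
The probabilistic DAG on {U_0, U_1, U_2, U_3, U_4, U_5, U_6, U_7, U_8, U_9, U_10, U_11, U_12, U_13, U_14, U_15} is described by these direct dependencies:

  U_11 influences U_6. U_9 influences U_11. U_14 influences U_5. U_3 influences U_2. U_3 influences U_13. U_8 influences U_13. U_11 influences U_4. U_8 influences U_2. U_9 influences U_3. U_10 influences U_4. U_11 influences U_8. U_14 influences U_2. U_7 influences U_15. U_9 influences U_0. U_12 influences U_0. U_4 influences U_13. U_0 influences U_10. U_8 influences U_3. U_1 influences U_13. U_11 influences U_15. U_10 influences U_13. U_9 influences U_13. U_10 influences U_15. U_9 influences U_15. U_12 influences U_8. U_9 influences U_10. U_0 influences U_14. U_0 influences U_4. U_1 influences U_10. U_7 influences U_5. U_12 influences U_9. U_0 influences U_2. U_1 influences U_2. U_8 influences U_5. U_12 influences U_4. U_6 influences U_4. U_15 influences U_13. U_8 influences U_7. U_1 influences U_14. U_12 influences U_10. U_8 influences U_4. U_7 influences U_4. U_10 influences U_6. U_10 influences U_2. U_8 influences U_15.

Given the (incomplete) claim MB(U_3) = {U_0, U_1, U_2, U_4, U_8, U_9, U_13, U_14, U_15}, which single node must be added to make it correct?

Children of U_3: U_2, U_13.
Pa(U_3) = {U_8, U_9}.
For each child, the remaining parents (spouses of U_3):
  U_13's other parents are U_1, U_4, U_8, U_9, U_10, U_15.
  U_2 also has parents U_0, U_1, U_8, U_10, U_14.
MB(U_3) = {U_0, U_1, U_2, U_4, U_8, U_9, U_10, U_13, U_14, U_15}.
Comparing with the claimed set, U_10 is missing.

U_10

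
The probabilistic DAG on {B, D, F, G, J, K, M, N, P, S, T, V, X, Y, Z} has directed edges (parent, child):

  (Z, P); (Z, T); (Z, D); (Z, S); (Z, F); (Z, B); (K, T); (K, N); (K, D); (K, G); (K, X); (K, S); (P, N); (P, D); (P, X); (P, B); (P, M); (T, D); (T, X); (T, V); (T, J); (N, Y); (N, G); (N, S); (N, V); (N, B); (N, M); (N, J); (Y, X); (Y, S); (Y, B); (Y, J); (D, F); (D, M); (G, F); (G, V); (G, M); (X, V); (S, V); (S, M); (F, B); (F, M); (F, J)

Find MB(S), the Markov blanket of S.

A node's Markov blanket = Pa ∪ Ch ∪ (parents of Ch other than the node itself).
S has parents K, N, Y, Z.
Children of S: M, V.
Co-parents of S (other parents of its children):
  parents(V) \ {S} = {G, N, T, X}.
  M's other parents are D, F, G, N, P.
Union: {K, N, Y, Z} ∪ {M, V} ∪ {D, F, G, N, P, T, X} = {D, F, G, K, M, N, P, T, V, X, Y, Z}.

{D, F, G, K, M, N, P, T, V, X, Y, Z}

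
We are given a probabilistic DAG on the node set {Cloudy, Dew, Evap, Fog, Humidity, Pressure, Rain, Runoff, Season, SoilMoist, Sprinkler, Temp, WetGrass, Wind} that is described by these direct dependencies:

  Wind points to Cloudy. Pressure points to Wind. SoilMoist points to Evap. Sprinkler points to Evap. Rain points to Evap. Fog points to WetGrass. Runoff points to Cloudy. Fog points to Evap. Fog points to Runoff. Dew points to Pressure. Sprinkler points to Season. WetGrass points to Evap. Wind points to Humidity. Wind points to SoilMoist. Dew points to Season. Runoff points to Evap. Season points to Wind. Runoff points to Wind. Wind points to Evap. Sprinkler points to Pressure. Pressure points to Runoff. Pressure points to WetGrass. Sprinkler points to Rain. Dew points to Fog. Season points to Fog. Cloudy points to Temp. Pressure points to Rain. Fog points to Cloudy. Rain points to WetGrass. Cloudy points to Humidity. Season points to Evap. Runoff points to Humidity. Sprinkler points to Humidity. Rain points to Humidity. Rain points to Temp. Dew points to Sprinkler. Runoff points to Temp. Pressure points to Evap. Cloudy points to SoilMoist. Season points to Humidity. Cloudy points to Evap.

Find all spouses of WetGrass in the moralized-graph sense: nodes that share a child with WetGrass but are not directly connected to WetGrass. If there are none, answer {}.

{Cloudy, Runoff, Season, SoilMoist, Sprinkler, Wind}

Children of WetGrass: Evap.
  Evap: Cloudy, Fog, Pressure, Rain, Runoff, Season, SoilMoist, Sprinkler, Wind
Excluding nodes already adjacent to WetGrass (Evap, Fog, Pressure, Rain), the co-parent-only contribution is {Cloudy, Runoff, Season, SoilMoist, Sprinkler, Wind}.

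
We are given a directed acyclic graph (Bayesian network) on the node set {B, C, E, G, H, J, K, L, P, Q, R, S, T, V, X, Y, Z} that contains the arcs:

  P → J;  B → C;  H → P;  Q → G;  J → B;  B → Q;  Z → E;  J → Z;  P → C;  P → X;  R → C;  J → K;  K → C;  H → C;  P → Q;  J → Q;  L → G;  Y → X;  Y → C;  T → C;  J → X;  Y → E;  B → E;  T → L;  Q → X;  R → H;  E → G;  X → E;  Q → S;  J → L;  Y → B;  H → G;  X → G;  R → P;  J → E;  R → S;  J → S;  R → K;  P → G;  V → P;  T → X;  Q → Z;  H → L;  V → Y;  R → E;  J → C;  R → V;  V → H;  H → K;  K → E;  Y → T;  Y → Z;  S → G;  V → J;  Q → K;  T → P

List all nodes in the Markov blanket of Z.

Recall MB(v) = parents ∪ children ∪ spouses, where spouses are the other parents of v's children.
Z has parents J, Q, Y.
Z's children: E.
For each child, the remaining parents (spouses of Z):
  E: B, J, K, R, X, Y
Union: {J, Q, Y} ∪ {E} ∪ {B, J, K, R, X, Y} = {B, E, J, K, Q, R, X, Y}.

{B, E, J, K, Q, R, X, Y}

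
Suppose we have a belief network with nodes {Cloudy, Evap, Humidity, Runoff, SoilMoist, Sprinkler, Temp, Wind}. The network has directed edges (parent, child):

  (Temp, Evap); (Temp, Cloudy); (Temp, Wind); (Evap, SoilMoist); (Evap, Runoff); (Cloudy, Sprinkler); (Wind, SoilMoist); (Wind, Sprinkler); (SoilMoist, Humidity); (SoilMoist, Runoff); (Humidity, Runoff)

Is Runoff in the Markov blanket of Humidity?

Yes

Runoff is a child of Humidity.
So Runoff ∈ MB(Humidity).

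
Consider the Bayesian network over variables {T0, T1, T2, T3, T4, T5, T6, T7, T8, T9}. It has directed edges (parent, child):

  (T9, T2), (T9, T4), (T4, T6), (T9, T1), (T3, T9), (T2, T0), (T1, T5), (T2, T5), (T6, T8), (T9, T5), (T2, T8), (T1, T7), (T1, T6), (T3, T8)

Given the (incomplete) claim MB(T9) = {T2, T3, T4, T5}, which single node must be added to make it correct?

Pa(T9) = {T3}.
T9 has children T1, T2, T4, T5.
Parents of each child, excluding T9:
  T4: no additional parents.
  T2: no additional parents.
  T1: no additional parents.
  T5's other parents are T1, T2.
MB(T9) = {T1, T2, T3, T4, T5}.
Comparing with the claimed set, T1 is missing.

T1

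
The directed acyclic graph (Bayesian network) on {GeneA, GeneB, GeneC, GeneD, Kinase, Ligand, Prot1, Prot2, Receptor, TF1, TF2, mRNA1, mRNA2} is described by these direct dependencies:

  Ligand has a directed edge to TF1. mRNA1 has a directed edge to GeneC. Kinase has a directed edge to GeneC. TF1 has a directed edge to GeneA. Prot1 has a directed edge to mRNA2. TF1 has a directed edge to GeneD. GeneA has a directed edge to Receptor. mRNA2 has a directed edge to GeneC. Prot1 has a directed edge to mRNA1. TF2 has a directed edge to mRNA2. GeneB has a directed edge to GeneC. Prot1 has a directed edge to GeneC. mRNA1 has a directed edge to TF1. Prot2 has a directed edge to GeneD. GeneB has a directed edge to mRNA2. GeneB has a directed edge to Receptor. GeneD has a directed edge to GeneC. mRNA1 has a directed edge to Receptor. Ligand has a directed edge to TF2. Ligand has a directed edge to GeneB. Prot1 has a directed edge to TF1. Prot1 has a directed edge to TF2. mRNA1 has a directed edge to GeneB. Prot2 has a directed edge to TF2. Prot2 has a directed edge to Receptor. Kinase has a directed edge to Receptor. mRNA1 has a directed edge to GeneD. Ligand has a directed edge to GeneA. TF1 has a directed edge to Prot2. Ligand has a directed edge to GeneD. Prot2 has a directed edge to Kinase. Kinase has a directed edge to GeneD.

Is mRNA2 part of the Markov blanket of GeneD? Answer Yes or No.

Yes

mRNA2 is a co-parent of GeneD: both are parents of GeneC.
So mRNA2 ∈ MB(GeneD).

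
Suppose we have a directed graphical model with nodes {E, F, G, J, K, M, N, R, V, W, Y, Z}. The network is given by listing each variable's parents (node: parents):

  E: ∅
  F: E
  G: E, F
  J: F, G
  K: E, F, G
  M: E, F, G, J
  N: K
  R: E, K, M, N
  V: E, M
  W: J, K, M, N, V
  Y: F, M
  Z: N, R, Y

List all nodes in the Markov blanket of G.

The Markov blanket of a node is its parents, its children, and the other parents of its children.
Ch(G) = {J, K, M}.
Pa(G) = {E, F}.
Co-parents of G (other parents of its children):
  J's other parent is F.
  K's other parents are E, F.
  parents(M) \ {G} = {E, F, J}.
So the Markov blanket of G is {E, F, J, K, M}.

{E, F, J, K, M}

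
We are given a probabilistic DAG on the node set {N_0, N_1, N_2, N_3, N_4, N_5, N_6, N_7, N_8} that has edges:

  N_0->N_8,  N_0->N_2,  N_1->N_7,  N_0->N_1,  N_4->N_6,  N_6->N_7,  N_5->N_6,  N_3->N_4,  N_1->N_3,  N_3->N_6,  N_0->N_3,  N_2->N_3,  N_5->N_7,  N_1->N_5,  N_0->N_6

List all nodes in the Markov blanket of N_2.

The Markov blanket of a node is its parents, its children, and the other parents of its children.
Parents of N_2: N_0.
Children of N_2: N_3.
Other parents of N_2's children:
  parents(N_3) \ {N_2} = {N_0, N_1}.
MB(N_2) = {N_0, N_1, N_3}.

{N_0, N_1, N_3}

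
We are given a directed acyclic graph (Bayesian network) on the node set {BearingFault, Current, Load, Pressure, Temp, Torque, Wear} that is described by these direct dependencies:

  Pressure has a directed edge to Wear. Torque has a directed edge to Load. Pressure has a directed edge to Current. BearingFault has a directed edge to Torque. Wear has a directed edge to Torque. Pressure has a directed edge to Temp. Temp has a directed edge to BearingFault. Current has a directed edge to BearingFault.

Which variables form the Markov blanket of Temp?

By definition, MB(Temp) is built from Temp's parents, Temp's children, and the co-parents of Temp.
Temp has parent Pressure.
Ch(Temp) = {BearingFault}.
Other parents of Temp's children:
  BearingFault: Current
Union: {Pressure} ∪ {BearingFault} ∪ {Current} = {BearingFault, Current, Pressure}.

{BearingFault, Current, Pressure}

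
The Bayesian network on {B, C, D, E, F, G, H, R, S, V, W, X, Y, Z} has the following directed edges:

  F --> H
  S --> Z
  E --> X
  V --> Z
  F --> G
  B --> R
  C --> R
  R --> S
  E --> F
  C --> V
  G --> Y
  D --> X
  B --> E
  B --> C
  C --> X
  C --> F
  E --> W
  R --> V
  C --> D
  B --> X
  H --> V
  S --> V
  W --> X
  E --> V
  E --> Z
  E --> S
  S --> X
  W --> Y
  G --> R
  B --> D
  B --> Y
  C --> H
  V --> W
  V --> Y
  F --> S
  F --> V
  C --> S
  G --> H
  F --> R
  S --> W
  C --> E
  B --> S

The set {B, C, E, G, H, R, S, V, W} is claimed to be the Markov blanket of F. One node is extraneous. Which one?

The Markov blanket of a node is its parents, its children, and the other parents of its children.
F has parents C, E.
Ch(F) = {G, H, R, S, V}.
Parents of each child, excluding F:
  G has no other parent.
  H's other parents are C, G.
  R also has parents B, C, G.
  S also has parents B, C, E, R.
  V's other parents are C, E, H, R, S.
MB(F) = {B, C, E, G, H, R, S, V}.
W is neither a parent, child, nor co-parent of F, so it does not belong.

W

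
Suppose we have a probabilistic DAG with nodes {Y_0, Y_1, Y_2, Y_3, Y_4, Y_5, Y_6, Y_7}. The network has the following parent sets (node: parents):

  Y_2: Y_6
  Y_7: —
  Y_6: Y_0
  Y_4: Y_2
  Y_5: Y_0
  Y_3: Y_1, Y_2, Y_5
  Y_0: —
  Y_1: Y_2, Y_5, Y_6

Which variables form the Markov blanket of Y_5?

Y_5 has children Y_1, Y_3.
Pa(Y_5) = {Y_0}.
For each child, the remaining parents (spouses of Y_5):
  Y_1's other parents are Y_2, Y_6.
  Y_3 also has parents Y_1, Y_2.
Taking the union gives {Y_0, Y_1, Y_2, Y_3, Y_6}.

{Y_0, Y_1, Y_2, Y_3, Y_6}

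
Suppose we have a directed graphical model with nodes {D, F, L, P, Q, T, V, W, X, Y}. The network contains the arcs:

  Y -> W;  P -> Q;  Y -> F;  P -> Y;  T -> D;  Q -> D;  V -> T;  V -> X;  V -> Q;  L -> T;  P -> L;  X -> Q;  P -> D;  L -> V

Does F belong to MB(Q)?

No

Recall MB(v) = parents ∪ children ∪ spouses, where spouses are the other parents of v's children.
Ch(Q) = {D}.
Parents of Q: P, V, X.
Other parents of Q's children:
  D: P, T
MB(Q) = {D, P, T, V, X}; F is not in this set.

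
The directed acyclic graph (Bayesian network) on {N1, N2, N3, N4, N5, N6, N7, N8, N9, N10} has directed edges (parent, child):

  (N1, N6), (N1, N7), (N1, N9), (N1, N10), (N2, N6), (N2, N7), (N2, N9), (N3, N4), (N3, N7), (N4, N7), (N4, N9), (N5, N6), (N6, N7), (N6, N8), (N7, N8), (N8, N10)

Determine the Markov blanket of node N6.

{N1, N2, N3, N4, N5, N7, N8}

The Markov blanket of a node is its parents, its children, and the other parents of its children.
N6's parents: N1, N2, N5.
Ch(N6) = {N7, N8}.
Co-parents of N6 (other parents of its children):
  N7's other parents are N1, N2, N3, N4.
  parents(N8) \ {N6} = {N7}.
Union: {N1, N2, N5} ∪ {N7, N8} ∪ {N1, N2, N3, N4, N7} = {N1, N2, N3, N4, N5, N7, N8}.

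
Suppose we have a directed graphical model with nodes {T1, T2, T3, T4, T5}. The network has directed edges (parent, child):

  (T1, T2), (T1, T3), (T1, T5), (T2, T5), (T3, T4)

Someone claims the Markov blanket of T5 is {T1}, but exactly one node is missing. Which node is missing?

T2

A node's Markov blanket = Pa ∪ Ch ∪ (parents of Ch other than the node itself).
T5 has parents T1, T2.
Children of T5: none.
With no children, T5 has no spouses; the co-parent set is empty.
MB(T5) = {T1, T2}.
Comparing with the claimed set, T2 is missing.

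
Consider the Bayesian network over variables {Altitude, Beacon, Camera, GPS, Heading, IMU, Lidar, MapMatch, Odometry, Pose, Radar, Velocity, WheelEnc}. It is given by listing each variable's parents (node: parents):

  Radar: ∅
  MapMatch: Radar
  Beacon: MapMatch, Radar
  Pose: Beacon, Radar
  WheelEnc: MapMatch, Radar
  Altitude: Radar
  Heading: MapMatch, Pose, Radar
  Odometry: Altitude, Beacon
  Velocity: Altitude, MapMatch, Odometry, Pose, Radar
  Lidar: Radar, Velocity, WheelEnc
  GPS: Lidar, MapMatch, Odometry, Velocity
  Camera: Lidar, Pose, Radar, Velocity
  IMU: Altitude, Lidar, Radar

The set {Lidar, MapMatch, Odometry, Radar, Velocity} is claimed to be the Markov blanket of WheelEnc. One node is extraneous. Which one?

WheelEnc has parents MapMatch, Radar.
Children of WheelEnc: Lidar.
Parents of each child, excluding WheelEnc:
  Lidar: Radar, Velocity
MB(WheelEnc) = {Lidar, MapMatch, Radar, Velocity}.
Odometry is neither a parent, child, nor co-parent of WheelEnc, so it does not belong.

Odometry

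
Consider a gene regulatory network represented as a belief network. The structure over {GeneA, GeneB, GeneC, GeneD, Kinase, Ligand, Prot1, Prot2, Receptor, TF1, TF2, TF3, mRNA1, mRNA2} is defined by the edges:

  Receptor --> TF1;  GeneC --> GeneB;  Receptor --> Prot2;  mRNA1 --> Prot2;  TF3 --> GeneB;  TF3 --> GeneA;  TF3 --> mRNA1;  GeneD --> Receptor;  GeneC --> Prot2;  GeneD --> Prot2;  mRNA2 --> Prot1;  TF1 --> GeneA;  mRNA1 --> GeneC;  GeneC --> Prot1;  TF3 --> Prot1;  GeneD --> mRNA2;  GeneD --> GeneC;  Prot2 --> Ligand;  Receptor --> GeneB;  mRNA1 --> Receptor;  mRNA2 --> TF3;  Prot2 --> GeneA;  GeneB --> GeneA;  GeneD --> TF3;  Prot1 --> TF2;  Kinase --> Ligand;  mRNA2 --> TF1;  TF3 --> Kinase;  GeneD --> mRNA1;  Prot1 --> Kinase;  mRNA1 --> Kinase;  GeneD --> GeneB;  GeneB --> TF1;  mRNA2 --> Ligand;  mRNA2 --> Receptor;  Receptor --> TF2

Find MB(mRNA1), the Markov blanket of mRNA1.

{GeneC, GeneD, Kinase, Prot1, Prot2, Receptor, TF3, mRNA2}

The Markov blanket of a node is its parents, its children, and the other parents of its children.
Pa(mRNA1) = {GeneD, TF3}.
Children of mRNA1: GeneC, Kinase, Prot2, Receptor.
Parents of each child, excluding mRNA1:
  parents(GeneC) \ {mRNA1} = {GeneD}.
  parents(Receptor) \ {mRNA1} = {GeneD, mRNA2}.
  Prot2's other parents are GeneC, GeneD, Receptor.
  Kinase's other parents are Prot1, TF3.
Taking the union gives {GeneC, GeneD, Kinase, Prot1, Prot2, Receptor, TF3, mRNA2}.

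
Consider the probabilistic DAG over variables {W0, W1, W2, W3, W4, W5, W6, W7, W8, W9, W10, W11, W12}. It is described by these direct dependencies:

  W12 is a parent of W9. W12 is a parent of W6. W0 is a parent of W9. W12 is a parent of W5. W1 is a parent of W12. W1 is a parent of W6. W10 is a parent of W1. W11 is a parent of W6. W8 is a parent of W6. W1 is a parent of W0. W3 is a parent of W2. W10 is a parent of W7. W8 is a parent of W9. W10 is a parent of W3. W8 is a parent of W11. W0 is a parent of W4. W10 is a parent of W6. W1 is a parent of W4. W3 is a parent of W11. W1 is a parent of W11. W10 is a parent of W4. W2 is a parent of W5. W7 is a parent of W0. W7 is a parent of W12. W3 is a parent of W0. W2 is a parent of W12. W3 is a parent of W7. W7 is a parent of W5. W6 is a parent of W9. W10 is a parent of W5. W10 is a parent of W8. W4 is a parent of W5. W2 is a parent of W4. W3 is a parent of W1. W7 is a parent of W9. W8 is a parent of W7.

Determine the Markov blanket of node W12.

A node's Markov blanket = Pa ∪ Ch ∪ (parents of Ch other than the node itself).
Pa(W12) = {W1, W2, W7}.
W12 has children W5, W6, W9.
Other parents of W12's children:
  W6's other parents are W1, W8, W10, W11.
  parents(W5) \ {W12} = {W2, W4, W7, W10}.
  W9 also has parents W0, W6, W7, W8.
MB(W12) = {W0, W1, W2, W4, W5, W6, W7, W8, W9, W10, W11}.

{W0, W1, W2, W4, W5, W6, W7, W8, W9, W10, W11}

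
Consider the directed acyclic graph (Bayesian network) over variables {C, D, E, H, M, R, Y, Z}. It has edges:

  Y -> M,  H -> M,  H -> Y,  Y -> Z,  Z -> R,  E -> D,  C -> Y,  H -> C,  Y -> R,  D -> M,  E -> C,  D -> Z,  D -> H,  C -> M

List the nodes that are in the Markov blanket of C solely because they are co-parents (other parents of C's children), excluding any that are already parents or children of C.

{D}

Children of C: M, Y.
  Y also has parent H.
  M's other parents are D, H, Y.
Excluding nodes already adjacent to C (E, H, M, Y), the co-parent-only contribution is {D}.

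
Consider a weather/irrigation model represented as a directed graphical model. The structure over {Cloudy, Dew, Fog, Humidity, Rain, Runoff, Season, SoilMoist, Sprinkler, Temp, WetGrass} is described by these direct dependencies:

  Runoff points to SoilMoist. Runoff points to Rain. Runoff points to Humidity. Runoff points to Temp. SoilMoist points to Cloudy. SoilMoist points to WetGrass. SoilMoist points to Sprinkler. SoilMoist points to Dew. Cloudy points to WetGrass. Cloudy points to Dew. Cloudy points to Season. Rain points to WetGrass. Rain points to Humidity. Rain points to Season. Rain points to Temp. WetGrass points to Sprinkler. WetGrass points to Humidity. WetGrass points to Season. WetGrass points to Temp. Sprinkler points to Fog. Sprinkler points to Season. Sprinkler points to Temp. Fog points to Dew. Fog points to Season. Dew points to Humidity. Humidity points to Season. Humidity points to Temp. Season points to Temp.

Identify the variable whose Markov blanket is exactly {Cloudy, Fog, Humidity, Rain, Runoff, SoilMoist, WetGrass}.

The target node must have every member of {Cloudy, Fog, Humidity, Rain, Runoff, SoilMoist, WetGrass} as a parent, child, or co-parent, and no others.
Parents of Dew: Cloudy, Fog, SoilMoist; children: Humidity; co-parents: Rain, Runoff, WetGrass.
These exactly cover the given set, so the node is Dew.

Dew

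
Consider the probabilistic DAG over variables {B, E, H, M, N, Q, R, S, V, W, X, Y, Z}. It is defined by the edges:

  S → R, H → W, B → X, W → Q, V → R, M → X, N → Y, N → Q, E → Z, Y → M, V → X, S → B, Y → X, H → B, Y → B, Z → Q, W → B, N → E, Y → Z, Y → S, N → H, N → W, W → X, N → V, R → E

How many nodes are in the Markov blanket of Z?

By definition, MB(Z) is built from Z's parents, Z's children, and the co-parents of Z.
Z has parents E, Y.
Z's children: Q.
Parents of each child, excluding Z:
  Q: N, W
MB(Z) = {E, N, Q, W, Y}, which has 5 nodes.

5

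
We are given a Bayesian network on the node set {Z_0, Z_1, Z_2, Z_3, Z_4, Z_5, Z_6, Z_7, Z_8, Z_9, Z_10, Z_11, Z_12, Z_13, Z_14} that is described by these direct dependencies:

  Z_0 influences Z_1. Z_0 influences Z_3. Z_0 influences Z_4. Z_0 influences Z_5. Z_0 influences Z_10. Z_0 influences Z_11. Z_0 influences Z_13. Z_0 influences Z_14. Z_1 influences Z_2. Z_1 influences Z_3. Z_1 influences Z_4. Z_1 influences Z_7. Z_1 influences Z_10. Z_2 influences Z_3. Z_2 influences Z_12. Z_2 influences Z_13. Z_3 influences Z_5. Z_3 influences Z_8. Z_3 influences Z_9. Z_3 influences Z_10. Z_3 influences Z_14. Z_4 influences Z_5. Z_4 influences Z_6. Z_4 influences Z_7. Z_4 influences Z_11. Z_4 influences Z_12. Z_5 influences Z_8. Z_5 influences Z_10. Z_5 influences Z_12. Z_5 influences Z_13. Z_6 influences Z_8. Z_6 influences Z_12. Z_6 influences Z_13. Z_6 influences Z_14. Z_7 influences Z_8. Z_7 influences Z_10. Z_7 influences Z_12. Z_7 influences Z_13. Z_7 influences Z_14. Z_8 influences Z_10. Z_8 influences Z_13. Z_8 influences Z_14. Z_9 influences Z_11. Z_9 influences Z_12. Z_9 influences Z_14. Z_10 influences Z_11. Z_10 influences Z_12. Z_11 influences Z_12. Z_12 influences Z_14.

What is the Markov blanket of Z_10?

A node's Markov blanket = Pa ∪ Ch ∪ (parents of Ch other than the node itself).
Parents of Z_10: Z_0, Z_1, Z_3, Z_5, Z_7, Z_8.
Ch(Z_10) = {Z_11, Z_12}.
Parents of each child, excluding Z_10:
  parents(Z_11) \ {Z_10} = {Z_0, Z_4, Z_9}.
  parents(Z_12) \ {Z_10} = {Z_2, Z_4, Z_5, Z_6, Z_7, Z_9, Z_11}.
Taking the union gives {Z_0, Z_1, Z_2, Z_3, Z_4, Z_5, Z_6, Z_7, Z_8, Z_9, Z_11, Z_12}.

{Z_0, Z_1, Z_2, Z_3, Z_4, Z_5, Z_6, Z_7, Z_8, Z_9, Z_11, Z_12}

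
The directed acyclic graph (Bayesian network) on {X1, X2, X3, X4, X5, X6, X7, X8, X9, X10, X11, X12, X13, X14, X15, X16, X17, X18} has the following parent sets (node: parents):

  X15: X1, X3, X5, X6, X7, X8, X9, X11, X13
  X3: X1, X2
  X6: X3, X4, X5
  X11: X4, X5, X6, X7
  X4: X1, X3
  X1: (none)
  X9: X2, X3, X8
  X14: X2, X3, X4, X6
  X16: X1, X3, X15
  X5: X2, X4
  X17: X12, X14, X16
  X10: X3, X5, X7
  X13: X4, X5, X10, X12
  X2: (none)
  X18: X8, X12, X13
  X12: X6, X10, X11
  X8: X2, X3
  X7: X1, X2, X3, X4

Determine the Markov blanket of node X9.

Parents of X9: X2, X3, X8.
X9's children: X15.
For each child, the remaining parents (spouses of X9):
  X15 also has parents X1, X3, X5, X6, X7, X8, X11, X13.
MB(X9) = {X1, X2, X3, X5, X6, X7, X8, X11, X13, X15}.

{X1, X2, X3, X5, X6, X7, X8, X11, X13, X15}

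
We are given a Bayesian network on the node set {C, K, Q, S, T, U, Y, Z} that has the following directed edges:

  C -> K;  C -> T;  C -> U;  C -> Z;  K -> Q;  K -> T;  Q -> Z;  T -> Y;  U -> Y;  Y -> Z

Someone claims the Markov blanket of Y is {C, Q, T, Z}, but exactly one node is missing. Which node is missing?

U

Children of Y: Z.
Y's parents: T, U.
Parents of each child, excluding Y:
  Z also has parents C, Q.
MB(Y) = {C, Q, T, U, Z}.
Comparing with the claimed set, U is missing.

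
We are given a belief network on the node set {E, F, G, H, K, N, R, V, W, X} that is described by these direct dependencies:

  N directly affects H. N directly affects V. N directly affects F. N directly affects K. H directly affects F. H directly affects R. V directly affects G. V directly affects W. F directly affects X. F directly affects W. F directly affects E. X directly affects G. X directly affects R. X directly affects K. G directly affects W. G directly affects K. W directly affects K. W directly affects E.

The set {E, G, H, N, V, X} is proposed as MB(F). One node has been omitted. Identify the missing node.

W

F's parents: H, N.
Ch(F) = {E, W, X}.
Co-parents of F (other parents of its children):
  X has no other parent.
  W's other parents are G, V.
  parents(E) \ {F} = {W}.
MB(F) = {E, G, H, N, V, W, X}.
Comparing with the claimed set, W is missing.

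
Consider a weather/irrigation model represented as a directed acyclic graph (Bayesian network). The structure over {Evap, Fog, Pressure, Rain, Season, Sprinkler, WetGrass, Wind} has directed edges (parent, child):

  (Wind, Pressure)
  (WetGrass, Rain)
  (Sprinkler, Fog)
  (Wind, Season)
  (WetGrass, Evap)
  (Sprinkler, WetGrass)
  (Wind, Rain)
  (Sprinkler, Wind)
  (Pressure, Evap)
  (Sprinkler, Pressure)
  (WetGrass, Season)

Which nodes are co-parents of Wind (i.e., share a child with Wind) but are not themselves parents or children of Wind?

{WetGrass}

Children of Wind: Pressure, Rain, Season.
  Season: WetGrass
  Pressure: Sprinkler
  Rain: WetGrass
Excluding nodes already adjacent to Wind (Pressure, Rain, Season, Sprinkler), the co-parent-only contribution is {WetGrass}.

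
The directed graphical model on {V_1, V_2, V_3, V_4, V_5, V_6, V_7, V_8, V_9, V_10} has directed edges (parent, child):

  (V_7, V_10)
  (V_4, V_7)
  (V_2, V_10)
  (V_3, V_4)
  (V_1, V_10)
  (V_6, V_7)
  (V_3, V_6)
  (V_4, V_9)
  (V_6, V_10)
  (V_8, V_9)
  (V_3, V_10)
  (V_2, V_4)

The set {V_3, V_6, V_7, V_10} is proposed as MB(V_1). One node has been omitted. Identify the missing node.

Ch(V_1) = {V_10}.
Pa(V_1) = {}.
Other parents of V_1's children:
  V_10: V_2, V_3, V_6, V_7
MB(V_1) = {V_2, V_3, V_6, V_7, V_10}.
Comparing with the claimed set, V_2 is missing.

V_2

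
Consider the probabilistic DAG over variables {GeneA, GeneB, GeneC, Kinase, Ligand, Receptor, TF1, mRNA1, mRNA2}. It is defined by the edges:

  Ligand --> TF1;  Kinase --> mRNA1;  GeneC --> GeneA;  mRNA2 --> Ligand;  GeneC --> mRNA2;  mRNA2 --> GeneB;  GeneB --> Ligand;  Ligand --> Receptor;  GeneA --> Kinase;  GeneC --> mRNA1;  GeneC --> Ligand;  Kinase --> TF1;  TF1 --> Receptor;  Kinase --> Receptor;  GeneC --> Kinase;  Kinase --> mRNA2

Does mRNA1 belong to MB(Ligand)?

Recall MB(v) = parents ∪ children ∪ spouses, where spouses are the other parents of v's children.
Ligand's parents: GeneB, GeneC, mRNA2.
Ligand's children: Receptor, TF1.
Other parents of Ligand's children:
  TF1: Kinase
  Receptor: Kinase, TF1
MB(Ligand) = {GeneB, GeneC, Kinase, Receptor, TF1, mRNA2}; mRNA1 is not in this set.

No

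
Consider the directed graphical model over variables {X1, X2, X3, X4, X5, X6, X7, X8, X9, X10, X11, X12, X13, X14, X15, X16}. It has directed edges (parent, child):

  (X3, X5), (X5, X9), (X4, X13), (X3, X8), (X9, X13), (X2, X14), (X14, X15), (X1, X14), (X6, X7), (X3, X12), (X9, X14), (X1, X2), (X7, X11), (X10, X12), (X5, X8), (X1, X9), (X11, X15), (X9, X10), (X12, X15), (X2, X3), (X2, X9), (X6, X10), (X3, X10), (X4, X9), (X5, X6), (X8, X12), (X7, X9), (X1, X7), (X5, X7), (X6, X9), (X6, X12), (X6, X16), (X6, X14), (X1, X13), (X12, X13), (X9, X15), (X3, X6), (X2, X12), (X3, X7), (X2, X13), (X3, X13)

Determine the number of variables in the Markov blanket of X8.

6

Children of X8: X12.
Pa(X8) = {X3, X5}.
For each child, the remaining parents (spouses of X8):
  X12 also has parents X2, X3, X6, X10.
MB(X8) = {X2, X3, X5, X6, X10, X12}, which has 6 nodes.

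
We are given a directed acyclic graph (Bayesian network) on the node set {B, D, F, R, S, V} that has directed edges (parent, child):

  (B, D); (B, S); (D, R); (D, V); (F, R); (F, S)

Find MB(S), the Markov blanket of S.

{B, F}

A node's Markov blanket = Pa ∪ Ch ∪ (parents of Ch other than the node itself).
S has no children.
S's parents: B, F.
S has no children, so there are no co-parents.
Taking the union gives {B, F}.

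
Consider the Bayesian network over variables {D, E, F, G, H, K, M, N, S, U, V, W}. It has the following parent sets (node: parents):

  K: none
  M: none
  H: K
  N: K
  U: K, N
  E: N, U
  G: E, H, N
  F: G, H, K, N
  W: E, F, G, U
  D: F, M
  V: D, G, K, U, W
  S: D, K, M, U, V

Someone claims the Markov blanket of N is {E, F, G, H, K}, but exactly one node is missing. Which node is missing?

U

N has parent K.
N's children: E, F, G, U.
Co-parents of N (other parents of its children):
  U's other parent is K.
  parents(E) \ {N} = {U}.
  G also has parents E, H.
  F also has parents G, H, K.
MB(N) = {E, F, G, H, K, U}.
Comparing with the claimed set, U is missing.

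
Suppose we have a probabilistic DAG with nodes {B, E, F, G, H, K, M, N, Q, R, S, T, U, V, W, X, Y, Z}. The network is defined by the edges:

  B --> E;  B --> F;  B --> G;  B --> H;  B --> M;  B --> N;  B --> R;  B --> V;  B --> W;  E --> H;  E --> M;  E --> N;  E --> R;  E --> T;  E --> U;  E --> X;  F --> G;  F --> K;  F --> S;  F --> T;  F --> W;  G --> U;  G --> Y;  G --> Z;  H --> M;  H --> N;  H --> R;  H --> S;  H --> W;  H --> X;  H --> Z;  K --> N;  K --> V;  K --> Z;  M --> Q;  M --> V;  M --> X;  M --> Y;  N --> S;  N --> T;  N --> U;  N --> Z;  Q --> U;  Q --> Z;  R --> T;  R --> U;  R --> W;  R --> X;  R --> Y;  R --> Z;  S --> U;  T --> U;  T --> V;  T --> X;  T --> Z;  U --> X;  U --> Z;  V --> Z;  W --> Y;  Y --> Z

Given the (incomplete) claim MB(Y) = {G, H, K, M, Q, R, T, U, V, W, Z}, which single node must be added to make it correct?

N

By definition, MB(Y) is built from Y's parents, Y's children, and the co-parents of Y.
Children of Y: Z.
Parents of Y: G, M, R, W.
Other parents of Y's children:
  Z also has parents G, H, K, N, Q, R, T, U, V.
MB(Y) = {G, H, K, M, N, Q, R, T, U, V, W, Z}.
Comparing with the claimed set, N is missing.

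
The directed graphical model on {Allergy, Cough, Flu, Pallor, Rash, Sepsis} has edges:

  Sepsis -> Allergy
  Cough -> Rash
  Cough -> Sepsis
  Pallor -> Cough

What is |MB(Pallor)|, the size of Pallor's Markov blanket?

1

Pallor's children: Cough.
Pallor's parents: none.
Co-parents of Pallor (other parents of its children):
  Cough: —
MB(Pallor) = {Cough}, which has 1 node.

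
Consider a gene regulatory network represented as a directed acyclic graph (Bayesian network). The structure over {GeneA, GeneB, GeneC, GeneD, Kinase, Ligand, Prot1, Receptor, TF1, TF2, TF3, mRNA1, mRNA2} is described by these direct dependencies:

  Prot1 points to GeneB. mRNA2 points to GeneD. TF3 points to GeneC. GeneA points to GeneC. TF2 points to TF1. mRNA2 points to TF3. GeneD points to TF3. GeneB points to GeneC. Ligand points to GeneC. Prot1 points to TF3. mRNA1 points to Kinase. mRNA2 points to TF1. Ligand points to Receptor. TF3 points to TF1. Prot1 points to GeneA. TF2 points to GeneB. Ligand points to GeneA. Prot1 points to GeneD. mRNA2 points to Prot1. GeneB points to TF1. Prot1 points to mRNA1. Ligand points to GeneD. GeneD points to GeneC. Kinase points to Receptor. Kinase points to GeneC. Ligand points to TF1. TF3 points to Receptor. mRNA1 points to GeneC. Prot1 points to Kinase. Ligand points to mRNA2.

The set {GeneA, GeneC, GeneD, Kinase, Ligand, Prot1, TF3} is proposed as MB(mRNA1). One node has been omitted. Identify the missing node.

A node's Markov blanket = Pa ∪ Ch ∪ (parents of Ch other than the node itself).
mRNA1 has parent Prot1.
mRNA1's children: GeneC, Kinase.
Parents of each child, excluding mRNA1:
  parents(Kinase) \ {mRNA1} = {Prot1}.
  GeneC's other parents are GeneA, GeneB, GeneD, Kinase, Ligand, TF3.
MB(mRNA1) = {GeneA, GeneB, GeneC, GeneD, Kinase, Ligand, Prot1, TF3}.
Comparing with the claimed set, GeneB is missing.

GeneB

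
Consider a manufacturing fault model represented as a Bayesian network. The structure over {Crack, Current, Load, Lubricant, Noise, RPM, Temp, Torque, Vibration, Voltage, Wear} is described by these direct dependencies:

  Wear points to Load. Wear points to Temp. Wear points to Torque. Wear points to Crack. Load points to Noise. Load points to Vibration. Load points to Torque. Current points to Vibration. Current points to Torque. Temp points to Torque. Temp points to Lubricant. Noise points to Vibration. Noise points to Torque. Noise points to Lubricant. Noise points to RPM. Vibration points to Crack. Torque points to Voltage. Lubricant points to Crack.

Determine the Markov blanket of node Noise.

{Current, Load, Lubricant, RPM, Temp, Torque, Vibration, Wear}

The Markov blanket of a node is its parents, its children, and the other parents of its children.
Pa(Noise) = {Load}.
Children of Noise: Lubricant, RPM, Torque, Vibration.
For each child, the remaining parents (spouses of Noise):
  parents(Vibration) \ {Noise} = {Current, Load}.
  Torque's other parents are Current, Load, Temp, Wear.
  Lubricant also has parent Temp.
  RPM: no additional parents.
MB(Noise) = {Current, Load, Lubricant, RPM, Temp, Torque, Vibration, Wear}.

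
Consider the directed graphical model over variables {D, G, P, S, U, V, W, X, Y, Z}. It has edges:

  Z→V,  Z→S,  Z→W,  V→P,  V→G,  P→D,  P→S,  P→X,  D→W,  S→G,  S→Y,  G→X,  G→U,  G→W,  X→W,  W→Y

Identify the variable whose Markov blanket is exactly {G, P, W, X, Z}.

D

The target node must have every member of {G, P, W, X, Z} as a parent, child, or co-parent, and no others.
Parents of D: P; children: W; co-parents: G, X, Z.
These exactly cover the given set, so the node is D.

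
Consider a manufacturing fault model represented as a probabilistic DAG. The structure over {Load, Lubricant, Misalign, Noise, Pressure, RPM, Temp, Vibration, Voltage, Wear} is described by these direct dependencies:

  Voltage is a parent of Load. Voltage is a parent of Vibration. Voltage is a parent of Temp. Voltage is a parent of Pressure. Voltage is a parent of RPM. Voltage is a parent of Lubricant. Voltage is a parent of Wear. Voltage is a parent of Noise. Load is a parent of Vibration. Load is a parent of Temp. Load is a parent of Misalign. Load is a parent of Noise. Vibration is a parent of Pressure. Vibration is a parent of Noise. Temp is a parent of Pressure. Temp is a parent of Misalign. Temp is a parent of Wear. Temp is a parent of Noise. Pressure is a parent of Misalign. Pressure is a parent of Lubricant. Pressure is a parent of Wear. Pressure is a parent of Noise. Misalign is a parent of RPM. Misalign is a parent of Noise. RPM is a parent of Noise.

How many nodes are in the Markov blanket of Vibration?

The Markov blanket of a node is its parents, its children, and the other parents of its children.
Vibration has parents Load, Voltage.
Children of Vibration: Noise, Pressure.
For each child, the remaining parents (spouses of Vibration):
  parents(Pressure) \ {Vibration} = {Temp, Voltage}.
  Noise's other parents are Load, Misalign, Pressure, RPM, Temp, Voltage.
MB(Vibration) = {Load, Misalign, Noise, Pressure, RPM, Temp, Voltage}, which has 7 nodes.

7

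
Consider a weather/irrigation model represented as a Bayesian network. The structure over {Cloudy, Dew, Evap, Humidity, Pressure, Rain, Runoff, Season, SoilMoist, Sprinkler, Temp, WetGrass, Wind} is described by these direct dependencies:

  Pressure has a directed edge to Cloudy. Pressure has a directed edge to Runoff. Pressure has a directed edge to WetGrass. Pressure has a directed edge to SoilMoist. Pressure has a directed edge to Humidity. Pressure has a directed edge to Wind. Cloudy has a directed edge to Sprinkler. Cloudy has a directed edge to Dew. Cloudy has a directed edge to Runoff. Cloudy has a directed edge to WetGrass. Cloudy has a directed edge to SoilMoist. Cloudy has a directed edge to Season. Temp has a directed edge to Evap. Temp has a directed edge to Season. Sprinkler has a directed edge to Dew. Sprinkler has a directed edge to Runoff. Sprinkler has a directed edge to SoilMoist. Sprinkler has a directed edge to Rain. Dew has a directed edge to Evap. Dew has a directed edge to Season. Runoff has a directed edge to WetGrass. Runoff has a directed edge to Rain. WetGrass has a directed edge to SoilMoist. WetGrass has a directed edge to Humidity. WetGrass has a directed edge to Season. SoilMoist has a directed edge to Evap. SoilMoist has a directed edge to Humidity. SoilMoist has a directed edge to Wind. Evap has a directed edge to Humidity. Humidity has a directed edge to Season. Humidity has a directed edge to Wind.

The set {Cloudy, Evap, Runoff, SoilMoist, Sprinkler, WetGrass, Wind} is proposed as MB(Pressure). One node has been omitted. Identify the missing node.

Humidity

Pa(Pressure) = {}.
Pressure's children: Cloudy, Humidity, Runoff, SoilMoist, WetGrass, Wind.
Parents of each child, excluding Pressure:
  Cloudy: —
  Runoff: Cloudy, Sprinkler
  WetGrass: Cloudy, Runoff
  SoilMoist: Cloudy, Sprinkler, WetGrass
  Humidity: Evap, SoilMoist, WetGrass
  Wind: Humidity, SoilMoist
MB(Pressure) = {Cloudy, Evap, Humidity, Runoff, SoilMoist, Sprinkler, WetGrass, Wind}.
Comparing with the claimed set, Humidity is missing.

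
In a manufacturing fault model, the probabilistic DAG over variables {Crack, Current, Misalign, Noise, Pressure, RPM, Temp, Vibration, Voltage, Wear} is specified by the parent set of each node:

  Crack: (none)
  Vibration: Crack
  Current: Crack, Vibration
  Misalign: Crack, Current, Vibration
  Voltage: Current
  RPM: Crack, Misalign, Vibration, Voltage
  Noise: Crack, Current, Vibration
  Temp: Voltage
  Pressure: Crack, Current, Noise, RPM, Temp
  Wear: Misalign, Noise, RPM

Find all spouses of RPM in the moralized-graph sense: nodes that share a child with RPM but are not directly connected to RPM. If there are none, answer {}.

{Current, Noise, Temp}

Children of RPM: Pressure, Wear.
  Pressure also has parents Crack, Current, Noise, Temp.
  Wear also has parents Misalign, Noise.
Excluding nodes already adjacent to RPM (Crack, Misalign, Pressure, Vibration, Voltage, Wear), the co-parent-only contribution is {Current, Noise, Temp}.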